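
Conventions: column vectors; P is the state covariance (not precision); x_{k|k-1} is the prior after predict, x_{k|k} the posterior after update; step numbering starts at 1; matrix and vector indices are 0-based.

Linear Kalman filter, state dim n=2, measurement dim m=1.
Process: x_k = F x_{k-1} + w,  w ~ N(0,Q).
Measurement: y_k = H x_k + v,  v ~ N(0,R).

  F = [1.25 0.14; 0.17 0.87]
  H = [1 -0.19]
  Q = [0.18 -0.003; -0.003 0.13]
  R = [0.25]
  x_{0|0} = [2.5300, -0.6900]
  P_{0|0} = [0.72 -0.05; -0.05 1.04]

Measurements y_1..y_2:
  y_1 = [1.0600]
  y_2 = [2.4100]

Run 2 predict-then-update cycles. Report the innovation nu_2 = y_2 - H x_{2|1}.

innov = [0.7554]

step 1: x^-=[3.0659, -0.1702]  P^-=[1.3079 0.2211; 0.2211 0.9232]  S=[1.5072]  K=[0.8399; 0.0303]  nu=[-2.0382]  x^+=[1.3540, -0.2320]  P^+=[0.2447 0.1827; 0.1827 0.9218]
step 2: x^-=[1.6600, 0.0283]  P^-=[0.6443 0.3643; 0.3643 0.8888]  S=[0.7880]  K=[0.7299; 0.2480]  nu=[0.7554]  x^+=[2.2113, 0.2157]  P^+=[0.2246 0.2217; 0.2217 0.8404]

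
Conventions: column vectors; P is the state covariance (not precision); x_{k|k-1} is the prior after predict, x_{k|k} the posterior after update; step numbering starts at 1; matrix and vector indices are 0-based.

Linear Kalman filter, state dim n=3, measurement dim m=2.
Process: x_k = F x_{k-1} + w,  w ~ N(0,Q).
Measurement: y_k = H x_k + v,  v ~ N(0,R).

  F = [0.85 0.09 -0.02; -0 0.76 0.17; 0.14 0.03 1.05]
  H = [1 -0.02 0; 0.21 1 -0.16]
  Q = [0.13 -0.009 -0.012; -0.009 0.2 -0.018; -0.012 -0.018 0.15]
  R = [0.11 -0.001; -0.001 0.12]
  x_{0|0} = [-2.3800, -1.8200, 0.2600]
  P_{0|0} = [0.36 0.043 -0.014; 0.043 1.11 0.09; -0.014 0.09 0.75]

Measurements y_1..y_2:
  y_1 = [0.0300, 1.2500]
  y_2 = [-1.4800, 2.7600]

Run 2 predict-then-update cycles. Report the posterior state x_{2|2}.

step 1: x^-=[-2.1920, -1.3390, -0.1148]  P^-=[0.4061 0.0901 0.0157; 0.0901 0.8861 0.2177; 0.0157 0.2177 0.9868]  S=[0.5129 0.1545; 0.1545 1.0164]  K=[0.7725 0.0527; -0.1223 0.8747; 0.0036 0.0615]  nu=[2.1952, 3.0310]  x^+=[-0.3365, 1.0438, 0.0797]  P^+=[0.0847 -0.0117 0.0036; -0.0117 0.1338 0.1639; 0.0036 0.1639 0.9829]
step 2: x^-=[-0.1937, 0.8068, 0.0679]  P^-=[0.1902 -0.0102 -0.0040; -0.0102 0.3480 0.2910; -0.0040 0.2910 1.2467]  S=[0.3007 0.0234; 0.0234 0.4112]  K=[0.6301 0.0381; -0.1142 0.7344; -0.0502 0.2233]  nu=[-1.2701, 2.0047]  x^+=[-0.9178, 2.4242, 0.5792]  P^+=[0.0691 -0.0108 -0.0013; -0.0108 0.1262 0.2233; -0.0013 0.2233 1.2260]

x_post = [-0.9178, 2.4242, 0.5792]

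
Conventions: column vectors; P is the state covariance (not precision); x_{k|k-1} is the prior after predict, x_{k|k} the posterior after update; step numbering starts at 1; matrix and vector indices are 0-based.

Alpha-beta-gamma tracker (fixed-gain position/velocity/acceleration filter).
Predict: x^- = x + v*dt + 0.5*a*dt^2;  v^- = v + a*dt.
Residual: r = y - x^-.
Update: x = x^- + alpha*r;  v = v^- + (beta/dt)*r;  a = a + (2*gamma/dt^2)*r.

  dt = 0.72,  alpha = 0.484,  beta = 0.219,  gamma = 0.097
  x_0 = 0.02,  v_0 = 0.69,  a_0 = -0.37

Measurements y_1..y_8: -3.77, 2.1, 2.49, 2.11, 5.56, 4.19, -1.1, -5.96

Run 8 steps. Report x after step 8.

x_post = -0.3177

step 1: x_pred=0.4209  r=-4.1909  x^+=-1.6075  v^+=-0.8511  a^+=-1.9384
step 2: x_pred=-2.7227  r=4.8227  x^+=-0.3885  v^+=-0.7798  a^+=-0.1335
step 3: x_pred=-0.9846  r=3.4746  x^+=0.6971  v^+=0.1809  a^+=1.1668
step 4: x_pred=1.1298  r=0.9802  x^+=1.6042  v^+=1.3191  a^+=1.5336
step 5: x_pred=2.9515  r=2.6085  x^+=4.2140  v^+=3.2167  a^+=2.5098
step 6: x_pred=7.1806  r=-2.9906  x^+=5.7331  v^+=4.1141  a^+=1.3906
step 7: x_pred=9.0558  r=-10.1558  x^+=4.1404  v^+=2.0263  a^+=-2.4099
step 8: x_pred=4.9747  r=-10.9347  x^+=-0.3177  v^+=-3.0348  a^+=-6.5020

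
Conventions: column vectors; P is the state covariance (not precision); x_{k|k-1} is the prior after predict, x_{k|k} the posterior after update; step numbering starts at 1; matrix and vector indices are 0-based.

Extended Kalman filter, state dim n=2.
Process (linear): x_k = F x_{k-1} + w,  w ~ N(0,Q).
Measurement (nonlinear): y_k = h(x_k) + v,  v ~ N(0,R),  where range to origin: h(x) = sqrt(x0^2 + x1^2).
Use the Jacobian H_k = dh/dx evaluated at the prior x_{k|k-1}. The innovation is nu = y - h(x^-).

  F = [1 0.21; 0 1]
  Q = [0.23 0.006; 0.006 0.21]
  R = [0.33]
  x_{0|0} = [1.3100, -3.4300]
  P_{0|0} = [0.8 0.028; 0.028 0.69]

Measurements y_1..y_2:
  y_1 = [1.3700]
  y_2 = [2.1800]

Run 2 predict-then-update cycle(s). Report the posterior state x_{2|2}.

x_post = [0.1426, -2.0570]

step 1: x^-=[0.5897, -3.4300]  P^-=[1.0722 0.1789; 0.1789 0.9000]  H_jac=[0.1694 -0.9855]  S=[1.1752]  K=[0.0046; -0.7290]  nu=[-2.1103]  x^+=[0.5801, -1.8917]  P^+=[1.0722 0.1828; 0.1828 0.2755]
step 2: x^-=[0.1828, -1.8917]  P^-=[1.3911 0.2467; 0.2467 0.4855]  H_jac=[0.0962 -0.9954]  S=[0.7767]  K=[-0.1438; -0.5917]  nu=[0.2795]  x^+=[0.1426, -2.0570]  P^+=[1.3750 0.1806; 0.1806 0.2136]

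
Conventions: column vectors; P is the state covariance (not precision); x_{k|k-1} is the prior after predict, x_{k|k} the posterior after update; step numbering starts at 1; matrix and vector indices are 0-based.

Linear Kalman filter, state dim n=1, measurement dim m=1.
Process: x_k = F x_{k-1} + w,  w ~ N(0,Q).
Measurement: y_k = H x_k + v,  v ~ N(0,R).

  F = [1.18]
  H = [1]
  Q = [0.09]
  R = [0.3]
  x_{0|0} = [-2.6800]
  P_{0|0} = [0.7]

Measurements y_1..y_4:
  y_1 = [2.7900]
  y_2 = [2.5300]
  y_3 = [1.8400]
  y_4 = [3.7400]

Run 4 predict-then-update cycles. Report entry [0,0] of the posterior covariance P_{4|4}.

P_post[0,0] = 0.1524

step 1: x^-=[-3.1624]  P^-=[1.0647]  S=[1.3647]  K=[0.7802]  nu=[5.9524]  x^+=[1.4815]  P^+=[0.2341]
step 2: x^-=[1.7481]  P^-=[0.4159]  S=[0.7159]  K=[0.5809]  nu=[0.7819]  x^+=[2.2024]  P^+=[0.1743]
step 3: x^-=[2.5988]  P^-=[0.3327]  S=[0.6327]  K=[0.5258]  nu=[-0.7588]  x^+=[2.1998]  P^+=[0.1577]
step 4: x^-=[2.5958]  P^-=[0.3096]  S=[0.6096]  K=[0.5079]  nu=[1.1442]  x^+=[3.1769]  P^+=[0.1524]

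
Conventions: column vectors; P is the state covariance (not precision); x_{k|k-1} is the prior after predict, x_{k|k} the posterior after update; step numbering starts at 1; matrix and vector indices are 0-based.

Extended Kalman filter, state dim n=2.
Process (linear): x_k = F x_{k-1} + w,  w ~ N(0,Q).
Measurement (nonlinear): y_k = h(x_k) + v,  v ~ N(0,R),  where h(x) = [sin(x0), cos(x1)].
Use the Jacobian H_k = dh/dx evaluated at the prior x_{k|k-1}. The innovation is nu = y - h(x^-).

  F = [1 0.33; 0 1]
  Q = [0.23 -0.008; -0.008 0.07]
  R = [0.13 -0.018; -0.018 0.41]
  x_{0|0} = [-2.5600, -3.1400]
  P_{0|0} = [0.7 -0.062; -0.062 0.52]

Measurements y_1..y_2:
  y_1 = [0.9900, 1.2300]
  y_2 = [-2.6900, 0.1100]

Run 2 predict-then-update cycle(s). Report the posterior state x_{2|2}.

x_post = [-8.5037, -4.7224]

step 1: x^-=[-3.5962, -3.1400]  P^-=[0.9457 0.1016; 0.1016 0.5900]  H_jac=[-0.8984 0.0000; 0.0000 0.0016]  S=[0.8934 -0.0181; -0.0181 0.4100]  K=[-0.9519 -0.0417; -0.1022 -0.0022]  nu=[0.5509, 2.2300]  x^+=[-4.2137, -3.2013]  P^+=[0.1369 0.0147; 0.0147 0.5807]
step 2: x^-=[-5.2701, -3.2013]  P^-=[0.4399 0.1984; 0.1984 0.6507]  H_jac=[0.5292 0.0000; 0.0000 -0.0597]  S=[0.2532 -0.0243; -0.0243 0.4123]  K=[0.9218 0.0255; 0.4079 -0.0701]  nu=[-3.5385, 1.1082]  x^+=[-8.5037, -4.7224]  P^+=[0.2256 0.1026; 0.1026 0.6051]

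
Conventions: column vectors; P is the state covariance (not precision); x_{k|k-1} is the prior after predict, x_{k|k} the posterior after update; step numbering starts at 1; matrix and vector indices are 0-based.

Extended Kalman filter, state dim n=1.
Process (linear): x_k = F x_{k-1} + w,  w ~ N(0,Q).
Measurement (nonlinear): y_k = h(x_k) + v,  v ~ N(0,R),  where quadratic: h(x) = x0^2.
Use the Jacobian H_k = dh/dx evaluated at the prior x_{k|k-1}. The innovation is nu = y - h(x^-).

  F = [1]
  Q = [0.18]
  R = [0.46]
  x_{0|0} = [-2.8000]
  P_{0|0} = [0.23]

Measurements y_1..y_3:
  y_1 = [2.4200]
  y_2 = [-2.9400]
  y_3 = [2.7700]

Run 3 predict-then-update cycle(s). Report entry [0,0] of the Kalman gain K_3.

step 1: x^-=[-2.8000]  P^-=[0.4100]  H_jac=[-5.6000]  S=[13.3176]  K=[-0.1724]  nu=[-5.4200]  x^+=[-1.8656]  P^+=[0.0142]
step 2: x^-=[-1.8656]  P^-=[0.1942]  H_jac=[-3.7311]  S=[3.1630]  K=[-0.2290]  nu=[-6.4204]  x^+=[-0.3951]  P^+=[0.0282]
step 3: x^-=[-0.3951]  P^-=[0.2082]  H_jac=[-0.7902]  S=[0.5900]  K=[-0.2789]  nu=[2.6139]  x^+=[-1.1240]  P^+=[0.1624]

K[0,0] = -0.2789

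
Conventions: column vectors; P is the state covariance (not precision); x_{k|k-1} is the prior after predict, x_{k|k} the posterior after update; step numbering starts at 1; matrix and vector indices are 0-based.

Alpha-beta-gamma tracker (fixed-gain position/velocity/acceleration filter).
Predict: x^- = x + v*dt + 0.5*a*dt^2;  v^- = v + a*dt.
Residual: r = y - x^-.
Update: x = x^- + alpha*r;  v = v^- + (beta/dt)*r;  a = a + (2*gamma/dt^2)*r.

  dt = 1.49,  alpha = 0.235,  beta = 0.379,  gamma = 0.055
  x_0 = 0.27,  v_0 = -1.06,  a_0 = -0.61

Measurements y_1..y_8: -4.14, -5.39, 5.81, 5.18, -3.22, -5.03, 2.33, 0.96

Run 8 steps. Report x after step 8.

step 1: x_pred=-1.9865  r=-2.1535  x^+=-2.4926  v^+=-2.5167  a^+=-0.7167
step 2: x_pred=-7.0380  r=1.6480  x^+=-6.6507  v^+=-3.1654  a^+=-0.6350
step 3: x_pred=-12.0720  r=17.8820  x^+=-7.8697  v^+=0.4369  a^+=0.2510
step 4: x_pred=-6.9401  r=12.1201  x^+=-4.0919  v^+=3.8938  a^+=0.8515
step 5: x_pred=2.6550  r=-5.8750  x^+=1.2744  v^+=3.6681  a^+=0.5604
step 6: x_pred=7.3619  r=-12.3919  x^+=4.4498  v^+=1.3510  a^+=-0.0536
step 7: x_pred=6.4034  r=-4.0734  x^+=5.4461  v^+=0.2351  a^+=-0.2554
step 8: x_pred=5.5129  r=-4.5529  x^+=4.4429  v^+=-1.3036  a^+=-0.4810

x_post = 4.4429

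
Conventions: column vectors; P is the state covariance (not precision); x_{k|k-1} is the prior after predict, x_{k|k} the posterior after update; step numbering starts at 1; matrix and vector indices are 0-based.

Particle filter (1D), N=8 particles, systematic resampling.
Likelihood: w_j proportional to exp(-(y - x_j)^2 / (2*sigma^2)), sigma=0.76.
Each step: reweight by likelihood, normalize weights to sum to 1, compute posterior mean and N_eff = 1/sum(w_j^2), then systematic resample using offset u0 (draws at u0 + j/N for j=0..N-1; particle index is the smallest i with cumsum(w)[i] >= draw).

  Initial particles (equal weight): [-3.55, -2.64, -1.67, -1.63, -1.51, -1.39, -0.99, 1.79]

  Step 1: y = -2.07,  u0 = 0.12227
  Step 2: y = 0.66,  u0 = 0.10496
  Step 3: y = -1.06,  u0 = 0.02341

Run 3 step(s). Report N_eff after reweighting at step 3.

step 1: w=[0.0340, 0.1709, 0.1971, 0.1914, 0.1725, 0.1517, 0.0825, 0.0000]  mean=-1.7658  Neff=6.0461  idx=[1, 2, 2, 3, 4, 4, 5, 6]
step 2: w=[0.0004, 0.0495, 0.0495, 0.0581, 0.0923, 0.0923, 0.1430, 0.5150]  mean=-1.2483  Neff=3.2156  idx=[3, 4, 6, 6, 7, 7, 7, 7]
step 3: w=[0.1020, 0.1134, 0.1230, 0.1230, 0.1346, 0.1346, 0.1346, 0.1346]  mean=-1.2127  Neff=7.9341  idx=[0, 1, 2, 3, 4, 5, 6, 7]

N_eff = 7.9341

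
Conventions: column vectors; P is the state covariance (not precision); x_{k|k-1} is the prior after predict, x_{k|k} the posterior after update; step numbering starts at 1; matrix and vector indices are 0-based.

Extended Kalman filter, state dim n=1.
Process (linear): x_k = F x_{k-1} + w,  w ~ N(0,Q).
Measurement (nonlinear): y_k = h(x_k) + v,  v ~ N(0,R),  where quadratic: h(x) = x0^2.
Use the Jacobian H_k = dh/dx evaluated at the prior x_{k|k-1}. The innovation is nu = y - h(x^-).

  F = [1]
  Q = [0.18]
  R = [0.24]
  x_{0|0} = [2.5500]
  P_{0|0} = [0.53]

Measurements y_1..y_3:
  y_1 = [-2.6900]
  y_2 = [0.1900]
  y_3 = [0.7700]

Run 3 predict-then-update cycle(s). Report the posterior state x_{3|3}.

step 1: x^-=[2.5500]  P^-=[0.7100]  H_jac=[5.1000]  S=[18.7071]  K=[0.1936]  nu=[-9.1925]  x^+=[0.7707]  P^+=[0.0091]
step 2: x^-=[0.7707]  P^-=[0.1891]  H_jac=[1.5413]  S=[0.6893]  K=[0.4229]  nu=[-0.4039]  x^+=[0.5999]  P^+=[0.0658]
step 3: x^-=[0.5999]  P^-=[0.2458]  H_jac=[1.1997]  S=[0.5938]  K=[0.4967]  nu=[0.4102]  x^+=[0.8036]  P^+=[0.0994]

x_post = [0.8036]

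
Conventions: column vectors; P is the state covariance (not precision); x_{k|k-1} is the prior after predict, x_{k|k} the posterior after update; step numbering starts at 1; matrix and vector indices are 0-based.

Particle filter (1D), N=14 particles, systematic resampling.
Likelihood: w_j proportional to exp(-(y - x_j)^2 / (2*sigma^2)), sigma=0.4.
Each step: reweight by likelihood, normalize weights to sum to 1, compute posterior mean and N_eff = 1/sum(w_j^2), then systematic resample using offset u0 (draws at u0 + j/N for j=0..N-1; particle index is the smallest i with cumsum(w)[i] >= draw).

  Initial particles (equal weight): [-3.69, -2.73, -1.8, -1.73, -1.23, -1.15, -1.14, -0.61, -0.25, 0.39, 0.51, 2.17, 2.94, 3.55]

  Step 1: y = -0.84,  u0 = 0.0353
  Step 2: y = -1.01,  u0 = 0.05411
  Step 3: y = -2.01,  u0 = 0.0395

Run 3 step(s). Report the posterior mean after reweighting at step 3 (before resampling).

post_mean = -1.1643

step 1: w=[0.0000, 0.0000, 0.0163, 0.0244, 0.1800, 0.2144, 0.2185, 0.2454, 0.0975, 0.0026, 0.0010, 0.0000, 0.0000, 0.0000]  mean=-0.9610  Neff=5.0835  idx=[3, 4, 4, 5, 5, 5, 6, 6, 6, 7, 7, 7, 7, 8]
step 2: w=[0.0194, 0.0845, 0.0845, 0.0924, 0.0924, 0.0924, 0.0932, 0.0932, 0.0932, 0.0596, 0.0596, 0.0596, 0.0596, 0.0162]  mean=-1.0287  Neff=12.3711  idx=[1, 2, 3, 3, 4, 5, 6, 6, 7, 8, 9, 10, 11, 12]
step 3: w=[0.1383, 0.1383, 0.0918, 0.0918, 0.0918, 0.0918, 0.0870, 0.0870, 0.0870, 0.0870, 0.0020, 0.0020, 0.0020, 0.0020]  mean=-1.1643  Neff=9.7768  idx=[0, 0, 1, 1, 2, 3, 4, 4, 5, 6, 7, 8, 8, 9]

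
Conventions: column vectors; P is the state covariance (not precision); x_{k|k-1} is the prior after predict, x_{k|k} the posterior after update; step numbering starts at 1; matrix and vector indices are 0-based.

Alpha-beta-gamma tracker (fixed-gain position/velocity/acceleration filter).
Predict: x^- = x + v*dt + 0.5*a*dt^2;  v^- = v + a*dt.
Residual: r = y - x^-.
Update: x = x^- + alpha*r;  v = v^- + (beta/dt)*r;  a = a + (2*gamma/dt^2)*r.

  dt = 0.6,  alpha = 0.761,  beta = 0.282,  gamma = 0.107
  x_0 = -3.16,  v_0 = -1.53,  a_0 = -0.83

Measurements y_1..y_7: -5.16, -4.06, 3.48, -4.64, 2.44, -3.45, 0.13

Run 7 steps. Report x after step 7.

step 1: x_pred=-4.2274  r=-0.9326  x^+=-4.9371  v^+=-2.4663  a^+=-1.3844
step 2: x_pred=-6.6661  r=2.6061  x^+=-4.6829  v^+=-2.0721  a^+=0.1648
step 3: x_pred=-5.8964  r=9.3764  x^+=1.2390  v^+=2.4337  a^+=5.7386
step 4: x_pred=3.7322  r=-8.3722  x^+=-2.6390  v^+=1.9419  a^+=0.7618
step 5: x_pred=-1.3368  r=3.7768  x^+=1.5374  v^+=4.1741  a^+=3.0068
step 6: x_pred=4.5830  r=-8.0330  x^+=-1.5301  v^+=2.2026  a^+=-1.7683
step 7: x_pred=-0.5268  r=0.6568  x^+=-0.0270  v^+=1.4503  a^+=-1.3779

x_post = -0.0270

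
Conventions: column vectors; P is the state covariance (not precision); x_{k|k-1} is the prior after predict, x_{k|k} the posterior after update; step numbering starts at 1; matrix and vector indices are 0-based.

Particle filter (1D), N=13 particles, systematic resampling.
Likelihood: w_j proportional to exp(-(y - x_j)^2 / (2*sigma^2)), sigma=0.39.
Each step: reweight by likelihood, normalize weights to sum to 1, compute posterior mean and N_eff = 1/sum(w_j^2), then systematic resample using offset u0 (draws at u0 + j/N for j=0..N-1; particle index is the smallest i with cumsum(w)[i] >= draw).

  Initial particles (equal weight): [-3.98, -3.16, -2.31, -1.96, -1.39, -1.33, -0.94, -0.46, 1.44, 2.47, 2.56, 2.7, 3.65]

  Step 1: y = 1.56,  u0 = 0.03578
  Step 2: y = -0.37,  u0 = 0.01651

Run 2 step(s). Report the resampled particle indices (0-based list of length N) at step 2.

step 1: w=[0.0000, 0.0000, 0.0000, 0.0000, 0.0000, 0.0000, 0.0000, 0.0000, 0.8907, 0.0614, 0.0349, 0.0130, 0.0000]  mean=1.5587  Neff=1.2523  idx=[8, 8, 8, 8, 8, 8, 8, 8, 8, 8, 8, 8, 10]
step 2: w=[0.0833, 0.0833, 0.0833, 0.0833, 0.0833, 0.0833, 0.0833, 0.0833, 0.0833, 0.0833, 0.0833, 0.0833, 0.0000]  mean=1.4400  Neff=12.0000  idx=[0, 1, 2, 2, 3, 4, 5, 6, 7, 8, 9, 10, 11]

resampled_idx = [0, 1, 2, 2, 3, 4, 5, 6, 7, 8, 9, 10, 11]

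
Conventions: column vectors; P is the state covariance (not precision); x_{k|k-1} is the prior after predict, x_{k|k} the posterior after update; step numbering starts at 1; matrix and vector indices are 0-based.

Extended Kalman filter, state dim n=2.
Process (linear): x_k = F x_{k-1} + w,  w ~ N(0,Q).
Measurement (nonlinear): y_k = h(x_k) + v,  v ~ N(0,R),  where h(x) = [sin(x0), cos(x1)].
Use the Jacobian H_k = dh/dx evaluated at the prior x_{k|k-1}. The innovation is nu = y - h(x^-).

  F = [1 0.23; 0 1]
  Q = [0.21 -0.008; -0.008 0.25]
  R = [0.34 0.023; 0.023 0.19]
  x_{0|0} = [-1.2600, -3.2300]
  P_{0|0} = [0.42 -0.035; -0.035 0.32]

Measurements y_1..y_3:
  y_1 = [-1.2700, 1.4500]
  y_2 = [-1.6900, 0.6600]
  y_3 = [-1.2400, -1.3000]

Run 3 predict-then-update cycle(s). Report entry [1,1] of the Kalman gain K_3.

K[1,1] = -0.7789

step 1: x^-=[-2.0029, -3.2300]  P^-=[0.6308 0.0306; 0.0306 0.5700]  H_jac=[-0.4188 0.0000; 0.0000 -0.0883]  S=[0.4506 0.0241; 0.0241 0.1944]  K=[-0.5894 0.0593; -0.0147 -0.2570]  nu=[-0.3619, 2.4461]  x^+=[-1.6446, -3.8533]  P^+=[0.4753 0.0260; 0.0260 0.5569]
step 2: x^-=[-2.5309, -3.8533]  P^-=[0.7267 0.1461; 0.1461 0.8069]  H_jac=[-0.8193 0.0000; 0.0000 -0.6532]  S=[0.8278 0.1012; 0.1012 0.5342]  K=[-0.7139 -0.0434; -0.0246 -0.9819]  nu=[-1.1166, 1.4172]  x^+=[-1.7953, -5.2174]  P^+=[0.2975 0.0378; 0.0378 0.2865]
step 3: x^-=[-2.9953, -5.2174]  P^-=[0.5400 0.0957; 0.0957 0.5365]  H_jac=[-0.9893 0.0000; 0.0000 -0.8752]  S=[0.8686 0.1058; 0.1058 0.6009]  K=[-0.6113 -0.0317; -0.0141 -0.7789]  nu=[-1.0942, -1.7838]  x^+=[-2.2699, -3.8127]  P^+=[0.2108 0.0229; 0.0229 0.1695]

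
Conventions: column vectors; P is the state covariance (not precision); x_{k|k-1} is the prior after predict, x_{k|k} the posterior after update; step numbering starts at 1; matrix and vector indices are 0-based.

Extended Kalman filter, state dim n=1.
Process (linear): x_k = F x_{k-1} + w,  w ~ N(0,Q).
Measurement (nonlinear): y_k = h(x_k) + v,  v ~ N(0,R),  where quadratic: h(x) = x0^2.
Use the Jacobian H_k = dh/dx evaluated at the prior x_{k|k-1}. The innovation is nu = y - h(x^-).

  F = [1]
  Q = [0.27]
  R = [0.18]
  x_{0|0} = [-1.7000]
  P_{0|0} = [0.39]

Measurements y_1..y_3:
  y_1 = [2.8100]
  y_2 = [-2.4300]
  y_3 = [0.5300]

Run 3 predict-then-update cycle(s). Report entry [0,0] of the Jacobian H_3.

step 1: x^-=[-1.7000]  P^-=[0.6600]  H_jac=[-3.4000]  S=[7.8096]  K=[-0.2873]  nu=[-0.0800]  x^+=[-1.6770]  P^+=[0.0152]
step 2: x^-=[-1.6770]  P^-=[0.2852]  H_jac=[-3.3540]  S=[3.3885]  K=[-0.2823]  nu=[-5.2424]  x^+=[-0.1970]  P^+=[0.0152]
step 3: x^-=[-0.1970]  P^-=[0.2852]  H_jac=[-0.3941]  S=[0.2243]  K=[-0.5010]  nu=[0.4912]  x^+=[-0.4431]  P^+=[0.2289]

H_jac[0,0] = -0.3941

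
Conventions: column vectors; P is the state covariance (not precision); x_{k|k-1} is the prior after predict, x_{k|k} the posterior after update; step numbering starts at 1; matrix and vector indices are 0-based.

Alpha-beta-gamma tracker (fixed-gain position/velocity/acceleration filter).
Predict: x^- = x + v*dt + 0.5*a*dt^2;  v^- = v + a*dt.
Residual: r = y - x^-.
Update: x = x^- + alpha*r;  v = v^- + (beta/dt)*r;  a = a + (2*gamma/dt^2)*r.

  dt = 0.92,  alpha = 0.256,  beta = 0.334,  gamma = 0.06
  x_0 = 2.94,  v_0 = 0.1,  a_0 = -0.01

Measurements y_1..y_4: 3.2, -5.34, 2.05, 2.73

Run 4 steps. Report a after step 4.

a_post = 0.3073

step 1: x_pred=3.0278  r=0.1722  x^+=3.0719  v^+=0.1533  a^+=0.0144
step 2: x_pred=3.2190  r=-8.5590  x^+=1.0279  v^+=-2.9407  a^+=-1.1991
step 3: x_pred=-2.1850  r=4.2350  x^+=-1.1008  v^+=-2.5064  a^+=-0.5986
step 4: x_pred=-3.6600  r=6.3900  x^+=-2.0242  v^+=-0.7372  a^+=0.3073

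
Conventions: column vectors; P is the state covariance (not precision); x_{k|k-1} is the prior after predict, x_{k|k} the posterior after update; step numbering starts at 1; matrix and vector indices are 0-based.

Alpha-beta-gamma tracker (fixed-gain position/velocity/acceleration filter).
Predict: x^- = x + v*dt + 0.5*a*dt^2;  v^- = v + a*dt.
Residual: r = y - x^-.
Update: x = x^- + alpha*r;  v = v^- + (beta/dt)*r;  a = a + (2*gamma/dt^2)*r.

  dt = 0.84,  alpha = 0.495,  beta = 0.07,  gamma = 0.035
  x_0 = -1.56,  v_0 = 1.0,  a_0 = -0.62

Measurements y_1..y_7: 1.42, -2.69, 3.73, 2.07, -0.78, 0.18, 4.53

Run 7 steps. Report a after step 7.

a_post = 0.2339

step 1: x_pred=-0.9387  r=2.3587  x^+=0.2288  v^+=0.6758  a^+=-0.3860
step 2: x_pred=0.6603  r=-3.3503  x^+=-0.9981  v^+=0.0723  a^+=-0.7184
step 3: x_pred=-1.1908  r=4.9208  x^+=1.2450  v^+=-0.1210  a^+=-0.2302
step 4: x_pred=1.0621  r=1.0079  x^+=1.5610  v^+=-0.2304  a^+=-0.1302
step 5: x_pred=1.3215  r=-2.1015  x^+=0.2813  v^+=-0.5149  a^+=-0.3387
step 6: x_pred=-0.2707  r=0.4507  x^+=-0.0476  v^+=-0.7619  a^+=-0.2940
step 7: x_pred=-0.7913  r=5.3213  x^+=1.8427  v^+=-0.5654  a^+=0.2339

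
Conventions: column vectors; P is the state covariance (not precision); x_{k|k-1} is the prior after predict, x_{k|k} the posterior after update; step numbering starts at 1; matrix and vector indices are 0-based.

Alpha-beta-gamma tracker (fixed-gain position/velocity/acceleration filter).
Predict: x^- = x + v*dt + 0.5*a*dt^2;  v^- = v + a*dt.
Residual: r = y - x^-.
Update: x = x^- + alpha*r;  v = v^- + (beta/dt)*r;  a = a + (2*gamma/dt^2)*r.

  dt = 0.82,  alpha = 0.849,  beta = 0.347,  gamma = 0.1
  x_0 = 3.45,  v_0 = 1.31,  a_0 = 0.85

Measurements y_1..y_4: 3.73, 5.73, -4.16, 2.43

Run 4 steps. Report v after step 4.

step 1: x_pred=4.8100  r=-1.0800  x^+=3.8931  v^+=1.5500  a^+=0.5288
step 2: x_pred=5.3418  r=0.3882  x^+=5.6714  v^+=2.1478  a^+=0.6442
step 3: x_pred=7.6492  r=-11.8092  x^+=-2.3768  v^+=-2.3212  a^+=-2.8683
step 4: x_pred=-5.2445  r=7.6745  x^+=1.2711  v^+=-1.4256  a^+=-0.5856

v_post = -1.4256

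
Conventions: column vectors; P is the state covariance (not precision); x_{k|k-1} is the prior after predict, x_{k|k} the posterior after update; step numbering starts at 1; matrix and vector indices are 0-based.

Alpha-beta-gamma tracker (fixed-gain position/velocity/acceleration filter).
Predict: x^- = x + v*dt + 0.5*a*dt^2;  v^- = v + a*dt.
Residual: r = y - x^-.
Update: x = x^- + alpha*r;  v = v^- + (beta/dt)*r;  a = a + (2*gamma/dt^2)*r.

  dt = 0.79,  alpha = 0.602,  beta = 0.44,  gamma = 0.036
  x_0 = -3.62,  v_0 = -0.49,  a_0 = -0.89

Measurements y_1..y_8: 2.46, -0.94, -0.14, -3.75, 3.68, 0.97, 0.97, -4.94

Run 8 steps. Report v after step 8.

step 1: x_pred=-4.2848  r=6.7448  x^+=-0.2244  v^+=2.5635  a^+=-0.1119
step 2: x_pred=1.7658  r=-2.7058  x^+=0.1369  v^+=0.9681  a^+=-0.4240
step 3: x_pred=0.7694  r=-0.9094  x^+=0.2219  v^+=0.1266  a^+=-0.5289
step 4: x_pred=0.1569  r=-3.9069  x^+=-2.1951  v^+=-2.4673  a^+=-0.9797
step 5: x_pred=-4.4499  r=8.1299  x^+=0.4443  v^+=1.2868  a^+=-0.0418
step 6: x_pred=1.4479  r=-0.4779  x^+=1.1602  v^+=0.9877  a^+=-0.0969
step 7: x_pred=1.9102  r=-0.9402  x^+=1.3442  v^+=0.3875  a^+=-0.2054
step 8: x_pred=1.5862  r=-6.5262  x^+=-2.3426  v^+=-3.4096  a^+=-0.9583

v_post = -3.4096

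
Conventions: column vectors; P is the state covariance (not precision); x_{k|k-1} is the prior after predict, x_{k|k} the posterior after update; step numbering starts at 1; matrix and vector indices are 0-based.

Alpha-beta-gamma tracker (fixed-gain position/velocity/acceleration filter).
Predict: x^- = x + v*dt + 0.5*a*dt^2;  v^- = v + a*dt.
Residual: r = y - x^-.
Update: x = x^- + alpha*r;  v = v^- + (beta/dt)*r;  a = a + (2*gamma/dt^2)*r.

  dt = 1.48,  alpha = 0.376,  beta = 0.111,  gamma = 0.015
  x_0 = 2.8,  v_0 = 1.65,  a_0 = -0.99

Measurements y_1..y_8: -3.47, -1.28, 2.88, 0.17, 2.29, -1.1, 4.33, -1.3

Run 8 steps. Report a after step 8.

step 1: x_pred=4.1578  r=-7.6278  x^+=1.2897  v^+=-0.3873  a^+=-1.0945
step 2: x_pred=-0.4821  r=-0.7979  x^+=-0.7821  v^+=-2.0669  a^+=-1.1054
step 3: x_pred=-5.0518  r=7.9318  x^+=-2.0695  v^+=-3.1080  a^+=-0.9968
step 4: x_pred=-7.7610  r=7.9310  x^+=-4.7790  v^+=-3.9884  a^+=-0.8881
step 5: x_pred=-11.6545  r=13.9445  x^+=-6.4114  v^+=-4.2570  a^+=-0.6972
step 6: x_pred=-13.4753  r=12.3753  x^+=-8.8222  v^+=-4.3607  a^+=-0.5277
step 7: x_pred=-15.8539  r=20.1839  x^+=-8.2647  v^+=-3.6278  a^+=-0.2512
step 8: x_pred=-13.9090  r=12.6090  x^+=-9.1680  v^+=-3.0539  a^+=-0.0785

a_post = -0.0785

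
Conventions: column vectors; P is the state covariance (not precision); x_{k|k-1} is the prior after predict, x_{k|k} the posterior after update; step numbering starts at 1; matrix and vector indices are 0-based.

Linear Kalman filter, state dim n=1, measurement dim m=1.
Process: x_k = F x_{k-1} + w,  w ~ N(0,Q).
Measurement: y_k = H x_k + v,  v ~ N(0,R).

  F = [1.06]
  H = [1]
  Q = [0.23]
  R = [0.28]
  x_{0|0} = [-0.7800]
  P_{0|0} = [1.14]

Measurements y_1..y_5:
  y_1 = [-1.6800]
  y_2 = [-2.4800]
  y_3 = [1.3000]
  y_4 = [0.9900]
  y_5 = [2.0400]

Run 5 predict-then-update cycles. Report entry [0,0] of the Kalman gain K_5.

step 1: x^-=[-0.8268]  P^-=[1.5109]  S=[1.7909]  K=[0.8437]  nu=[-0.8532]  x^+=[-1.5466]  P^+=[0.2362]
step 2: x^-=[-1.6394]  P^-=[0.4954]  S=[0.7754]  K=[0.6389]  nu=[-0.8406]  x^+=[-2.1765]  P^+=[0.1789]
step 3: x^-=[-2.3071]  P^-=[0.4310]  S=[0.7110]  K=[0.6062]  nu=[3.6071]  x^+=[-0.1205]  P^+=[0.1697]
step 4: x^-=[-0.1277]  P^-=[0.4207]  S=[0.7007]  K=[0.6004]  nu=[1.1177]  x^+=[0.5434]  P^+=[0.1681]
step 5: x^-=[0.5760]  P^-=[0.4189]  S=[0.6989]  K=[0.5994]  nu=[1.4640]  x^+=[1.4535]  P^+=[0.1678]

K[0,0] = 0.5994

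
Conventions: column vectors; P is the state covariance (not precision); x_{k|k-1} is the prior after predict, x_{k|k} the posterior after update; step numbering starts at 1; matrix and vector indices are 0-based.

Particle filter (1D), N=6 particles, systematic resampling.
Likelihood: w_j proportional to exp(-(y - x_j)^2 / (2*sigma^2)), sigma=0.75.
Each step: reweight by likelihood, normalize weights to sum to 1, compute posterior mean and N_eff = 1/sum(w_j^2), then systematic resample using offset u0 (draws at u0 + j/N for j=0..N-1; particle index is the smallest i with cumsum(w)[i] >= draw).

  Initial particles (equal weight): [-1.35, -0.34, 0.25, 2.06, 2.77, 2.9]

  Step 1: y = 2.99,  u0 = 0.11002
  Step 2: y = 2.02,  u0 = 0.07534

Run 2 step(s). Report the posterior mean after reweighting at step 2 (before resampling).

step 1: w=[0.0000, 0.0000, 0.0005, 0.1919, 0.3965, 0.4110]  mean=2.6858  Neff=2.7548  idx=[3, 4, 4, 5, 5, 5]
step 2: w=[0.2685, 0.1631, 0.1631, 0.1351, 0.1351, 0.1351]  mean=2.6320  Neff=5.5538  idx=[0, 0, 1, 2, 4, 5]

post_mean = 2.6320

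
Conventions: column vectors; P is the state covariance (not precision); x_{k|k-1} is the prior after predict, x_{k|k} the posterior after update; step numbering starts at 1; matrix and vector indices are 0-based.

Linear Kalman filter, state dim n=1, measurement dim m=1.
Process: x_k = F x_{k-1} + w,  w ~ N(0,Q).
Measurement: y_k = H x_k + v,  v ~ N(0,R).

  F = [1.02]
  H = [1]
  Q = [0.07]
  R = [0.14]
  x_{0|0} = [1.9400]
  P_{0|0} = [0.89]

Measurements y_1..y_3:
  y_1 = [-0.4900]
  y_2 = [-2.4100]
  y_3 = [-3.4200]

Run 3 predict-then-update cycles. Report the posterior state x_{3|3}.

step 1: x^-=[1.9788]  P^-=[0.9960]  S=[1.1360]  K=[0.8768]  nu=[-2.4688]  x^+=[-0.1857]  P^+=[0.1227]
step 2: x^-=[-0.1894]  P^-=[0.1977]  S=[0.3377]  K=[0.5854]  nu=[-2.2206]  x^+=[-1.4894]  P^+=[0.0820]
step 3: x^-=[-1.5192]  P^-=[0.1553]  S=[0.2953]  K=[0.5259]  nu=[-1.9008]  x^+=[-2.5188]  P^+=[0.0736]

x_post = [-2.5188]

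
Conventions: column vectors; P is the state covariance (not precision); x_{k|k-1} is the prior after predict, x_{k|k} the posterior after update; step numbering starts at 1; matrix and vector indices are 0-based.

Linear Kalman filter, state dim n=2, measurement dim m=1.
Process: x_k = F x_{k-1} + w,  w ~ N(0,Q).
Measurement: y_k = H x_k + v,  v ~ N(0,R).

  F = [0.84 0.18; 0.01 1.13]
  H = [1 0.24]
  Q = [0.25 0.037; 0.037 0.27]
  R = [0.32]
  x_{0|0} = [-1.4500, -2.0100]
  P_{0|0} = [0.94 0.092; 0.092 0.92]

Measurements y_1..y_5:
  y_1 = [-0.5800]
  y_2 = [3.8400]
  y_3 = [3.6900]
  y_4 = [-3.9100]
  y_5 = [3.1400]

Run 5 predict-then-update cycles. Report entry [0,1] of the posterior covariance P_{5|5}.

step 1: x^-=[-1.5798, -2.2858]  P^-=[0.9709 0.3195; 0.3195 1.4469]  S=[1.5276]  K=[0.6858; 0.4365]  nu=[1.5484]  x^+=[-0.5180, -1.6099]  P^+=[0.2525 -0.1377; -0.1377 1.1559]
step 2: x^-=[-0.7249, -1.8244]  P^-=[0.4240 0.1432; 0.1432 1.7429]  S=[0.9131]  K=[0.5020; 0.6150]  nu=[5.0027]  x^+=[1.7863, 1.2521]  P^+=[0.1939 -0.1386; -0.1386 1.3975]
step 3: x^-=[1.7259, 1.4327]  P^-=[0.3902 0.1911; 0.1911 2.0514]  S=[0.9200]  K=[0.4739; 0.7428]  nu=[1.6203]  x^+=[2.4937, 2.6362]  P^+=[0.1835 -0.1328; -0.1328 1.5438]
step 4: x^-=[2.5693, 3.0039]  P^-=[0.3894 0.2262; 0.2262 2.2383]  S=[0.9469]  K=[0.4685; 0.8063]  nu=[-7.2002]  x^+=[-0.8043, -2.8013]  P^+=[0.1815 -0.1315; -0.1315 1.6228]
step 5: x^-=[-1.1799, -3.1736]  P^-=[0.3909 0.2436; 0.2436 2.3392]  S=[0.9625]  K=[0.4668; 0.8363]  nu=[5.0815]  x^+=[1.1923, 1.0762]  P^+=[0.1811 -0.1322; -0.1322 1.6659]

P_post[0,1] = -0.1322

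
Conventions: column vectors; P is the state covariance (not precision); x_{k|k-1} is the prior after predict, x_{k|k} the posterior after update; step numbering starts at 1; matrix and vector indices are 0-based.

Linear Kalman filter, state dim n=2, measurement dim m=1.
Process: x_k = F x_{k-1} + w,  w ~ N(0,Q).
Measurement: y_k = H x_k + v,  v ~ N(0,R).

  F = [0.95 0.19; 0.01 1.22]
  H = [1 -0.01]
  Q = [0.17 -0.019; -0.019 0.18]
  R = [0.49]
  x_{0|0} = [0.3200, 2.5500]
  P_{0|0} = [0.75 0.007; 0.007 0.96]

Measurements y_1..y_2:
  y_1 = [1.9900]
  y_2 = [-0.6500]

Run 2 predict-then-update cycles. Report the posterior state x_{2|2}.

step 1: x^-=[0.7885, 3.1142]  P^-=[0.8841 0.2188; 0.2188 1.6091]  S=[1.3698]  K=[0.6438; 0.1480]  nu=[1.2326]  x^+=[1.5820, 3.2966]  P^+=[0.3163 0.0883; 0.0883 1.5791]
step 2: x^-=[2.1293, 4.0377]  P^-=[0.5444 0.4525; 0.4525 2.5325]  S=[1.0256]  K=[0.5264; 0.4166]  nu=[-2.7389]  x^+=[0.6876, 2.8967]  P^+=[0.2602 0.2277; 0.2277 2.3546]

x_post = [0.6876, 2.8967]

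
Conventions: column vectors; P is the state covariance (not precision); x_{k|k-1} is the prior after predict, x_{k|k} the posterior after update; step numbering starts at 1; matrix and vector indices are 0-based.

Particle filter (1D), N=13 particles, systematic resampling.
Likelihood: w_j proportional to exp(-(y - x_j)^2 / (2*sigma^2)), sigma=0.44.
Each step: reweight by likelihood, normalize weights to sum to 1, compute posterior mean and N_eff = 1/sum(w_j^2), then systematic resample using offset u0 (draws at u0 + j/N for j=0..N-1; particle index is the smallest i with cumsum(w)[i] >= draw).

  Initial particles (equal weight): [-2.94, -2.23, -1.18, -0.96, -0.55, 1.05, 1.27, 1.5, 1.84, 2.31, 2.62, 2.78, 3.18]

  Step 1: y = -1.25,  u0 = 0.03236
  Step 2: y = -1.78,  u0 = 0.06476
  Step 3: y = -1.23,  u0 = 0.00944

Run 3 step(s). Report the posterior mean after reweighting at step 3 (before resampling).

step 1: w=[0.0003, 0.0388, 0.4574, 0.3728, 0.1307, 0.0000, 0.0000, 0.0000, 0.0000, 0.0000, 0.0000, 0.0000, 0.0000]  mean=-1.0569  Neff=2.7262  idx=[1, 2, 2, 2, 2, 2, 2, 3, 3, 3, 3, 4, 4]
step 2: w=[0.1600, 0.1065, 0.1065, 0.1065, 0.1065, 0.1065, 0.1065, 0.0475, 0.0475, 0.0475, 0.0475, 0.0054, 0.0054]  mean=-1.2993  Neff=9.7322  idx=[0, 0, 1, 2, 2, 3, 4, 5, 5, 6, 7, 9, 10]
step 3: w=[0.0071, 0.0071, 0.0939, 0.0939, 0.0939, 0.0939, 0.0939, 0.0939, 0.0939, 0.0939, 0.0783, 0.0783, 0.0783]  mean=-1.1433  Neff=11.2404  idx=[1, 2, 3, 4, 5, 6, 6, 7, 8, 9, 10, 11, 12]

post_mean = -1.1433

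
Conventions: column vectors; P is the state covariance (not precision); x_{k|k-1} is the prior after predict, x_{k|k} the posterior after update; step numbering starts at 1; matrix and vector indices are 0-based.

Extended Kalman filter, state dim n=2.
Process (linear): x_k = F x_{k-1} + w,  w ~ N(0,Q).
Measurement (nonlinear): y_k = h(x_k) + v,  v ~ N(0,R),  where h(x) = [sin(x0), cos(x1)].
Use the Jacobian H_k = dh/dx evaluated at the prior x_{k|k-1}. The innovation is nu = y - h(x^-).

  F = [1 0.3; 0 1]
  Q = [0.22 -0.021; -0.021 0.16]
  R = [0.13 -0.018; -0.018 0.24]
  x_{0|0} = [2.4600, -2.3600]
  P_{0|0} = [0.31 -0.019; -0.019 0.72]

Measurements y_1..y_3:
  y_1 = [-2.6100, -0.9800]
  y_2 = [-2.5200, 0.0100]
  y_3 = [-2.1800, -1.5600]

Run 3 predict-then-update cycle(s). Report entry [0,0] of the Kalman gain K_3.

step 1: x^-=[1.7520, -2.3600]  P^-=[0.5834 0.1760; 0.1760 0.8800]  H_jac=[-0.1802 0.0000; 0.0000 0.7044]  S=[0.1489 -0.0403; -0.0403 0.6767]  K=[-0.6670 0.1435; 0.0358 0.9182]  nu=[-3.5936, -0.2702]  x^+=[4.1102, -2.7366]  P^+=[0.4955 0.0659; 0.0659 0.3119]
step 2: x^-=[3.2892, -2.7366]  P^-=[0.7831 0.1385; 0.1385 0.4719]  H_jac=[-0.9891 0.0000; 0.0000 0.3940]  S=[0.8962 -0.0720; -0.0720 0.3133]  K=[-0.8663 -0.0249; -0.1072 0.5689]  nu=[-2.3729, 0.9291]  x^+=[5.3219, -1.9537]  P^+=[0.1134 0.0244; 0.0244 0.3515]
step 3: x^-=[4.7358, -1.9537]  P^-=[0.3797 0.1089; 0.1089 0.5115]  H_jac=[0.0234 0.0000; 0.0000 0.9276]  S=[0.1302 -0.0156; -0.0156 0.6801]  K=[0.0862 0.1505; 0.1036 0.7000]  nu=[-1.1803, -1.1864]  x^+=[4.4554, -2.9065]  P^+=[0.3637 0.0373; 0.0373 0.1791]

K[0,0] = 0.0862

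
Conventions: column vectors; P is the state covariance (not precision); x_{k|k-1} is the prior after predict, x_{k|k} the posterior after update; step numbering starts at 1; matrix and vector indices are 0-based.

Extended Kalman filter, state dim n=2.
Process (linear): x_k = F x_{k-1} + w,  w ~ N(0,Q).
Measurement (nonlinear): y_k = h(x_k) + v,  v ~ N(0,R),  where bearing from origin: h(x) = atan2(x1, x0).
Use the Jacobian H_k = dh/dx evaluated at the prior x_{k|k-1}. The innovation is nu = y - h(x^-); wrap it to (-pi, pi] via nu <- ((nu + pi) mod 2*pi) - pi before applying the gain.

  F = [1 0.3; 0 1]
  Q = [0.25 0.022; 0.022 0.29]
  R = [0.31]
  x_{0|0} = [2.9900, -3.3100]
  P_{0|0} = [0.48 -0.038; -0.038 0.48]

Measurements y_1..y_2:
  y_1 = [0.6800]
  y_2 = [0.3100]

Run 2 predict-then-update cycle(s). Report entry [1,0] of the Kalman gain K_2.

K[1,0] = 0.5935

step 1: x^-=[1.9970, -3.3100]  P^-=[0.7504 0.1280; 0.1280 0.7700]  H_jac=[0.2215 0.1336]  S=[0.3681]  K=[0.4979; 0.3565]  nu=[1.7079]  x^+=[2.8475, -2.7011]  P^+=[0.6591 0.0626; 0.0626 0.7232]
step 2: x^-=[2.0371, -2.7011]  P^-=[1.0118 0.3016; 0.3016 1.0132]  H_jac=[0.2360 0.1780]  S=[0.4238]  K=[0.6901; 0.5935]  nu=[1.2346]  x^+=[2.8891, -1.9684]  P^+=[0.8100 0.1280; 0.1280 0.8639]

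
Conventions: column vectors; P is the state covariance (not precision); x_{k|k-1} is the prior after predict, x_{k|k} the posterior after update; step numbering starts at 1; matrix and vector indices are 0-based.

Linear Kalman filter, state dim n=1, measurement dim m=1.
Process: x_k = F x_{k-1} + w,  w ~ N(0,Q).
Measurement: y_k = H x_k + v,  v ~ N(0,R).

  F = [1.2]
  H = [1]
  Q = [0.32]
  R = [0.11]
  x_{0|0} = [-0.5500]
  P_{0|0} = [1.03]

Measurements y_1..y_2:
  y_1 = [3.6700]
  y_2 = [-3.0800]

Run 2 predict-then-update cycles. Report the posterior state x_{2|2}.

x_post = [-1.7156]

step 1: x^-=[-0.6600]  P^-=[1.8032]  S=[1.9132]  K=[0.9425]  nu=[4.3300]  x^+=[3.4210]  P^+=[0.1037]
step 2: x^-=[4.1053]  P^-=[0.4693]  S=[0.5793]  K=[0.8101]  nu=[-7.1853]  x^+=[-1.7156]  P^+=[0.0891]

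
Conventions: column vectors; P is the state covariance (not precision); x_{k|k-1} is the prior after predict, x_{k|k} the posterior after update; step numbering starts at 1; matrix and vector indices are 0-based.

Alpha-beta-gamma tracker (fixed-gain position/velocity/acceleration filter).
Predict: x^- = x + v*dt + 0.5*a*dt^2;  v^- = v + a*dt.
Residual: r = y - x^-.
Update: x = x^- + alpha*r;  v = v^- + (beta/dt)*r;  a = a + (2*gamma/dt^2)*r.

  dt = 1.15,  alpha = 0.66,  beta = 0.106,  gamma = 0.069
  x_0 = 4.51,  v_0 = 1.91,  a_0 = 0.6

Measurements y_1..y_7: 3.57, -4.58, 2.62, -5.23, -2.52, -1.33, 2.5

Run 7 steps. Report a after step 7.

a_post = 0.4463

step 1: x_pred=7.1033  r=-3.5333  x^+=4.7713  v^+=2.2743  a^+=0.2313
step 2: x_pred=7.5397  r=-12.1197  x^+=-0.4593  v^+=1.4232  a^+=-1.0334
step 3: x_pred=0.4941  r=2.1259  x^+=1.8972  v^+=0.4308  a^+=-0.8115
step 4: x_pred=1.8560  r=-7.0860  x^+=-2.8208  v^+=-1.1556  a^+=-1.5509
step 5: x_pred=-5.1752  r=2.6552  x^+=-3.4228  v^+=-2.6944  a^+=-1.2739
step 6: x_pred=-7.3637  r=6.0337  x^+=-3.3815  v^+=-3.6032  a^+=-0.6443
step 7: x_pred=-7.9512  r=10.4512  x^+=-1.0534  v^+=-3.3808  a^+=0.4463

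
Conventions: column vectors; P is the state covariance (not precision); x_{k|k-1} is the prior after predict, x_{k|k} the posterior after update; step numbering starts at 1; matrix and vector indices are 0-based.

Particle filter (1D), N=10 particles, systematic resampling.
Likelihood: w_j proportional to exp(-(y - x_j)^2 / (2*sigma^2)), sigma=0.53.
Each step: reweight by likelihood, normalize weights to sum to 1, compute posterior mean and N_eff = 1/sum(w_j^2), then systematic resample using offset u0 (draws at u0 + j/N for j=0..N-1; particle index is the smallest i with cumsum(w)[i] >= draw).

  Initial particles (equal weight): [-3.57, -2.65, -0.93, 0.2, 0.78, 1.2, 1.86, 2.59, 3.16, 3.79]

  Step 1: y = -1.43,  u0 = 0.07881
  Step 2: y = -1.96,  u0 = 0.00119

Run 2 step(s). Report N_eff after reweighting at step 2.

N_eff = 8.2255

step 1: w=[0.0004, 0.0981, 0.8890, 0.0123, 0.0002, 0.0000, 0.0000, 0.0000, 0.0000, 0.0000]  mean=-1.0855  Neff=1.2498  idx=[1, 2, 2, 2, 2, 2, 2, 2, 2, 2]
step 2: w=[0.2393, 0.0845, 0.0845, 0.0845, 0.0845, 0.0845, 0.0845, 0.0845, 0.0845, 0.0845]  mean=-1.3417  Neff=8.2255  idx=[0, 0, 0, 1, 2, 4, 5, 6, 7, 8]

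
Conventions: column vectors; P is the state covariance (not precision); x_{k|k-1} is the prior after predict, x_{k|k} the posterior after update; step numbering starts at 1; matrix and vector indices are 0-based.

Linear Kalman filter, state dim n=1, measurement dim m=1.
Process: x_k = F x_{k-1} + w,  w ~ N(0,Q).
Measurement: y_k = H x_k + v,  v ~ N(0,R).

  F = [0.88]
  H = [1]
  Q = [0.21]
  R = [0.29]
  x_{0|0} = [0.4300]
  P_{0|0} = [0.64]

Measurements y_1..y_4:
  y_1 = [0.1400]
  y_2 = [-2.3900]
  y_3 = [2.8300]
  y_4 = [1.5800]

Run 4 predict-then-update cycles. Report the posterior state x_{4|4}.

step 1: x^-=[0.3784]  P^-=[0.7056]  S=[0.9956]  K=[0.7087]  nu=[-0.2384]  x^+=[0.2094]  P^+=[0.2055]
step 2: x^-=[0.1843]  P^-=[0.3692]  S=[0.6592]  K=[0.5600]  nu=[-2.5743]  x^+=[-1.2574]  P^+=[0.1624]
step 3: x^-=[-1.1065]  P^-=[0.3358]  S=[0.6258]  K=[0.5366]  nu=[3.9365]  x^+=[1.0057]  P^+=[0.1556]
step 4: x^-=[0.8850]  P^-=[0.3305]  S=[0.6205]  K=[0.5326]  nu=[0.6950]  x^+=[1.2552]  P^+=[0.1545]

x_post = [1.2552]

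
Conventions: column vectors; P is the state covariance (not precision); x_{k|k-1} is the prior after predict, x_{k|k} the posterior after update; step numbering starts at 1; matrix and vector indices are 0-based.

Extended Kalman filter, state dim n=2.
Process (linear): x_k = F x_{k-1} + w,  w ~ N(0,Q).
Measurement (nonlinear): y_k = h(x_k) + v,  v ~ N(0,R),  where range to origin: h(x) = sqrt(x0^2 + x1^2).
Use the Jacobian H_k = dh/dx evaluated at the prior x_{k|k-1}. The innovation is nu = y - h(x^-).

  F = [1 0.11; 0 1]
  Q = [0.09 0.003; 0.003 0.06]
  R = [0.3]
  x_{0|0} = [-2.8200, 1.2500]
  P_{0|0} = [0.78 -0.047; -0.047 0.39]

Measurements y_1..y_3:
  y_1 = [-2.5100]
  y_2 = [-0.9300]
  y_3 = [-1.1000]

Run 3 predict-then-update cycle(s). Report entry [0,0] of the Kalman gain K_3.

step 1: x^-=[-2.6825, 1.2500]  P^-=[0.8644 -0.0011; -0.0011 0.4500]  H_jac=[-0.9064 0.4224]  S=[1.0913]  K=[-0.7184; 0.1751]  nu=[-5.4694]  x^+=[1.2466, 0.2924]  P^+=[0.3012 0.1362; 0.1362 0.4165]
step 2: x^-=[1.2788, 0.2924]  P^-=[0.4262 0.1850; 0.1850 0.4765]  H_jac=[0.9748 0.2229]  S=[0.8091]  K=[0.5645; 0.3542]  nu=[-2.2418]  x^+=[0.0133, -0.5015]  P^+=[0.1684 0.0232; 0.0232 0.3751]
step 3: x^-=[-0.0418, -0.5015]  P^-=[0.2680 0.0675; 0.0675 0.4351]  H_jac=[-0.0831 -0.9965]  S=[0.7451]  K=[-0.1202; -0.5894]  nu=[-1.6033]  x^+=[0.1508, 0.4435]  P^+=[0.2573 0.0147; 0.0147 0.1762]

K[0,0] = -0.1202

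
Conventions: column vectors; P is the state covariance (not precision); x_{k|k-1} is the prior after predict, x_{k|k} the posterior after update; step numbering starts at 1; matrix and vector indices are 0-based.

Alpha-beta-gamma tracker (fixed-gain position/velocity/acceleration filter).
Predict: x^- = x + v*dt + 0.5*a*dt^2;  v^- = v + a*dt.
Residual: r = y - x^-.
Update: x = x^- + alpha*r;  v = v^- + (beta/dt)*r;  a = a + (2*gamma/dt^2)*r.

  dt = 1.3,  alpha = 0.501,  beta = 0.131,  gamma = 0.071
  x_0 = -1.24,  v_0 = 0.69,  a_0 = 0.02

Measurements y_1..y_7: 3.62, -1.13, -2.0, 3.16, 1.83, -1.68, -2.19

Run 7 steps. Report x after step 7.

x_post = -1.6999

step 1: x_pred=-0.3261  r=3.9461  x^+=1.6509  v^+=1.1136  a^+=0.3516
step 2: x_pred=3.3957  r=-4.5257  x^+=1.1283  v^+=1.1146  a^+=-0.0287
step 3: x_pred=2.5531  r=-4.5531  x^+=0.2720  v^+=0.6185  a^+=-0.4113
step 4: x_pred=0.7285  r=2.4315  x^+=1.9467  v^+=0.3289  a^+=-0.2070
step 5: x_pred=2.1993  r=-0.3693  x^+=2.0143  v^+=0.0226  a^+=-0.2380
step 6: x_pred=1.8426  r=-3.5226  x^+=0.0778  v^+=-0.6418  a^+=-0.5340
step 7: x_pred=-1.2078  r=-0.9822  x^+=-1.6999  v^+=-1.4349  a^+=-0.6165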